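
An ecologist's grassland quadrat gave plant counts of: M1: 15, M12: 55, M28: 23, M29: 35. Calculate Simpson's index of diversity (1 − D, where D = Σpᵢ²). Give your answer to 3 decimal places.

0.695

Total N = 15+55+23+35 = 128, so the proportions are 0.11719, 0.42969, 0.17969, 0.27344 (working shown to 5 dp, full precision carried).
D = 0.11719² + 0.42969² + 0.17969² + 0.27344² = 0.01373 + 0.18463 + 0.03229 + 0.07477 = 0.30542.
So 1 − D = 0.69458, i.e. 0.695 to 3 decimal places.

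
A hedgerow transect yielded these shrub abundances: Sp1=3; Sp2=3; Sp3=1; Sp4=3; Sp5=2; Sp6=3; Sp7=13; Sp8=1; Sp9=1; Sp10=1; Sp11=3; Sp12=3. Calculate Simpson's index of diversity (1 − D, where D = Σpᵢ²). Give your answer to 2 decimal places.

0.83

Total N = 3+3+1+3+2+3+13+1+1+1+3+3 = 37, so the proportions are 0.0811, 0.0811, 0.027, 0.0811, 0.0541, 0.0811, 0.3514, 0.027, 0.027, 0.027, 0.0811, 0.0811 (working shown to 4 dp, full precision carried).
D = 0.0811² + 0.0811² + 0.027² + 0.0811² + 0.0541² + 0.0811² + 0.3514² + 0.027² + 0.027² + 0.027² + 0.0811² + 0.0811² = 0.0066 + 0.0066 + 0.0007 + 0.0066 + 0.0029 + 0.0066 + 0.1234 + 0.0007 + 0.0007 + 0.0007 + 0.0066 + 0.0066 = 0.1687.
So 1 − D = 0.8313, i.e. 0.83 to 2 decimal places.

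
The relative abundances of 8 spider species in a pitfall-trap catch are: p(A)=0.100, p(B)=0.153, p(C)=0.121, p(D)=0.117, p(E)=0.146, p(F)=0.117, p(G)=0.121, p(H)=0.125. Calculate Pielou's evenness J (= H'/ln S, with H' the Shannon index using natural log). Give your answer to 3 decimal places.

H' = −Σ pᵢ ln pᵢ = −((-0.23026) + (-0.28723) + (-0.25555) + (-0.25103) + (-0.28093) + (-0.25103) + (-0.25555) + (-0.25993)) = 2.07151 (working shown to 5 dp, full precision carried).
With S = 8 species, ln S = 2.07944, so J = 2.07151/2.07944 = 0.99618, i.e. 0.996 to 3 decimal places.

0.996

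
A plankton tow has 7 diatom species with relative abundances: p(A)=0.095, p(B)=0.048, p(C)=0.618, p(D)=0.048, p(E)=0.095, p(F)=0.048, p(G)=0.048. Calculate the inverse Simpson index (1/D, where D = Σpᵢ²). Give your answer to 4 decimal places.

2.4439

D = 0.095² + 0.048² + 0.618² + 0.048² + 0.095² + 0.048² + 0.048² = 0.0090250 + 0.0023040 + 0.3819240 + 0.0023040 + 0.0090250 + 0.0023040 + 0.0023040 = 0.4091900 (working shown to 7 dp, full precision carried).
So 1/D = 2.443852, i.e. 2.4439 to 4 decimal places.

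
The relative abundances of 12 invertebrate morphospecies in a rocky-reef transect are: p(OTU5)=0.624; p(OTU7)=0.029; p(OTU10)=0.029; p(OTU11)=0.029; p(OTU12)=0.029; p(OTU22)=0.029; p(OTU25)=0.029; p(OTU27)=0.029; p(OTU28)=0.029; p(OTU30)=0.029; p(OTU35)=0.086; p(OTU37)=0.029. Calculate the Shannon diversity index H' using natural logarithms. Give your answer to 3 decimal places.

1.532

Each pᵢ ln pᵢ term (working shown to 5 dp, full precision carried): 0.624×(-0.47160)=-0.29428, 0.029×(-3.54046)=-0.10267, 0.029×(-3.54046)=-0.10267, 0.029×(-3.54046)=-0.10267, 0.029×(-3.54046)=-0.10267, 0.029×(-3.54046)=-0.10267, 0.029×(-3.54046)=-0.10267, 0.029×(-3.54046)=-0.10267, 0.029×(-3.54046)=-0.10267, 0.029×(-3.54046)=-0.10267, 0.086×(-2.45341)=-0.21099, 0.029×(-3.54046)=-0.10267.
Sum = -1.53201, so H' = 1.532.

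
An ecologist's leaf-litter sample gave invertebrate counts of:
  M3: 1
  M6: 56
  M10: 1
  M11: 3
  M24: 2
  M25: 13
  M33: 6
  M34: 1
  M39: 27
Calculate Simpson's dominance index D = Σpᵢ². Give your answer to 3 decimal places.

Total N = 1+56+1+3+2+13+6+1+27 = 110, so the proportions are 0.00909, 0.50909, 0.00909, 0.02727, 0.01818, 0.11818, 0.05455, 0.00909, 0.24545 (working shown to 5 dp, full precision carried).
D = 0.00909² + 0.50909² + 0.00909² + 0.02727² + 0.01818² + 0.11818² + 0.05455² + 0.00909² + 0.24545² = 0.00008 + 0.25917 + 0.00008 + 0.00074 + 0.00033 + 0.01397 + 0.00298 + 0.00008 + 0.06025 = 0.33769.
To 3 decimal places, D = 0.338.

0.338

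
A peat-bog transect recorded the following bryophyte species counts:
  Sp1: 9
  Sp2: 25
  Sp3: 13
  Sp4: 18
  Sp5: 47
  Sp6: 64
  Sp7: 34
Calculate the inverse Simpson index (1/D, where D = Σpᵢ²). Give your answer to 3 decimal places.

Total N = 9+25+13+18+47+64+34 = 210, so the proportions are 0.0428571, 0.1190476, 0.0619048, 0.0857143, 0.2238095, 0.3047619, 0.1619048 (working shown to 7 dp, full precision carried).
D = 0.0428571² + 0.1190476² + 0.0619048² + 0.0857143² + 0.2238095² + 0.3047619² + 0.1619048² = 0.0018367 + 0.0141723 + 0.0038322 + 0.0073469 + 0.0500907 + 0.0928798 + 0.0262132 = 0.1963719.
So 1/D = 5.09238, i.e. 5.092 to 3 decimal places.

5.092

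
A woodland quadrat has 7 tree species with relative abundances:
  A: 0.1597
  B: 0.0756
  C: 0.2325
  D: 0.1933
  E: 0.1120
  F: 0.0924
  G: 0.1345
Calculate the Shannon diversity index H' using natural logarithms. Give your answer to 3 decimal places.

1.880

Each pᵢ ln pᵢ term (working shown to 5 dp, full precision carried): 0.1597×(-1.83446)=-0.29296, 0.0756×(-2.58230)=-0.19522, 0.2325×(-1.45887)=-0.33919, 0.1933×(-1.64351)=-0.31769, 0.112×(-2.18926)=-0.24520, 0.0924×(-2.38163)=-0.22006, 0.1345×(-2.00619)=-0.26983.
Sum = -1.88015, so H' = 1.880.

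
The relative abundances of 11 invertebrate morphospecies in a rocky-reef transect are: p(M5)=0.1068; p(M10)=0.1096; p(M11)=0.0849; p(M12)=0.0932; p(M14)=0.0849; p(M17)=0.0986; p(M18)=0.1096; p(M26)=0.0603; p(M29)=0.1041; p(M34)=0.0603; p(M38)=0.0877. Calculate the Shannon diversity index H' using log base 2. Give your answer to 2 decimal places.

Each pᵢ log₂ pᵢ term (working shown to 4 dp, full precision carried): 0.1068×(-3.2270)=-0.3446, 0.1096×(-3.1897)=-0.3496, 0.0849×(-3.5581)=-0.3021, 0.0932×(-3.4235)=-0.3191, 0.0849×(-3.5581)=-0.3021, 0.0986×(-3.3423)=-0.3295, 0.1096×(-3.1897)=-0.3496, 0.0603×(-4.0517)=-0.2443, 0.1041×(-3.2640)=-0.3398, 0.0603×(-4.0517)=-0.2443, 0.0877×(-3.5113)=-0.3079.
Sum = -3.4330, so H' = 3.43.

3.43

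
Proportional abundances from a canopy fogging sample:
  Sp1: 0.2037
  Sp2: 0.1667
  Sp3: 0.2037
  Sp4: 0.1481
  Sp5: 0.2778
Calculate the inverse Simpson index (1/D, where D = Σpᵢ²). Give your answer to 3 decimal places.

4.765

D = 0.2037² + 0.1667² + 0.2037² + 0.1481² + 0.2778² = 0.0414937 + 0.0277889 + 0.0414937 + 0.0219336 + 0.0771728 = 0.2098827 (working shown to 7 dp, full precision carried).
So 1/D = 4.76457, i.e. 4.765 to 3 decimal places.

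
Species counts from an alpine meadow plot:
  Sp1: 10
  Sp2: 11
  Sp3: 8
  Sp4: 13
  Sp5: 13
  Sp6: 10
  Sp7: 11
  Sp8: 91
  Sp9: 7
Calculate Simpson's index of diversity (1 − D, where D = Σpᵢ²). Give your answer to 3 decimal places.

0.697

Total N = 10+11+8+13+13+10+11+91+7 = 174, so the proportions are 0.05747, 0.06322, 0.04598, 0.07471, 0.07471, 0.05747, 0.06322, 0.52299, 0.04023 (working shown to 5 dp, full precision carried).
D = 0.05747² + 0.06322² + 0.04598² + 0.07471² + 0.07471² + 0.05747² + 0.06322² + 0.52299² + 0.04023² = 0.00330 + 0.00400 + 0.00211 + 0.00558 + 0.00558 + 0.00330 + 0.00400 + 0.27352 + 0.00162 = 0.30301.
So 1 − D = 0.69699, i.e. 0.697 to 3 decimal places.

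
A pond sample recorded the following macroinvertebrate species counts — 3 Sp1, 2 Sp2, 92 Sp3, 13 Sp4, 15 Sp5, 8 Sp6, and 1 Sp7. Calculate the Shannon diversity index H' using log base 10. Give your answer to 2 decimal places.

Total N = 3+2+92+13+15+8+1 = 134, so the proportions are 0.0224, 0.0149, 0.6866, 0.097, 0.1119, 0.0597, 0.0075 (working shown to 4 dp, full precision carried).
Each pᵢ log₁₀ pᵢ term: 0.0224×(-1.6500)=-0.0369, 0.0149×(-1.8261)=-0.0273, 0.6866×(-0.1633)=-0.1121, 0.097×(-1.0132)=-0.0983, 0.1119×(-0.9510)=-0.1065, 0.0597×(-1.2240)=-0.0731, 0.0075×(-2.1271)=-0.0159.
Sum = -0.4700, so H' = 0.47.

0.47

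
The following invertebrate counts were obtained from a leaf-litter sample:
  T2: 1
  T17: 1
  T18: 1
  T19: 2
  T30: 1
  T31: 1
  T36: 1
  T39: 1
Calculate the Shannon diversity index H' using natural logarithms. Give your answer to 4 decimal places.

2.0432

Total N = 1+1+1+2+1+1+1+1 = 9, so the proportions are 0.111111, 0.111111, 0.111111, 0.222222, 0.111111, 0.111111, 0.111111, 0.111111 (working shown to 6 dp, full precision carried).
Each pᵢ ln pᵢ term: 0.111111×(-2.197225)=-0.244136, 0.111111×(-2.197225)=-0.244136, 0.111111×(-2.197225)=-0.244136, 0.222222×(-1.504077)=-0.334239, 0.111111×(-2.197225)=-0.244136, 0.111111×(-2.197225)=-0.244136, 0.111111×(-2.197225)=-0.244136, 0.111111×(-2.197225)=-0.244136.
Sum = -2.043192, so H' = 2.0432.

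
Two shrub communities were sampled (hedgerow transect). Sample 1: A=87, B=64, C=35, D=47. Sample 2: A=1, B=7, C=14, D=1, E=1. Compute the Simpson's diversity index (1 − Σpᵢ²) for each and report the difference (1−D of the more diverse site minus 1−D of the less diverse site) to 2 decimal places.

0.15

Sample 1: N=233, proportions 0.373391, 0.274678, 0.150215, 0.201717, giving 1−D = 0.721877 (working shown to 6 dp, full precision carried).
Sample 2: N=24, proportions 0.041667, 0.291667, 0.583333, 0.041667, 0.041667, giving 1−D = 0.569444.
Difference = |0.721877 − 0.569444| = 0.152433, i.e. 0.15 to 2 decimal places.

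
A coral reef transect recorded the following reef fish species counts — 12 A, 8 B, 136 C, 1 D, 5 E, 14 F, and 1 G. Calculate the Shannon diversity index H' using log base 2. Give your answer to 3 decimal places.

1.276

Total N = 12+8+136+1+5+14+1 = 177, so the proportions are 0.067797, 0.045198, 0.768362, 0.00565, 0.028249, 0.079096, 0.00565 (working shown to 6 dp, full precision carried).
Each pᵢ log₂ pᵢ term: 0.067797×(-3.882643)=-0.263230, 0.045198×(-4.467606)=-0.201926, 0.768362×(-0.380143)=-0.292087, 0.00565×(-7.467606)=-0.042190, 0.028249×(-5.145677)=-0.145358, 0.079096×(-3.660251)=-0.289511, 0.00565×(-7.467606)=-0.042190.
Sum = -1.276492, so H' = 1.276.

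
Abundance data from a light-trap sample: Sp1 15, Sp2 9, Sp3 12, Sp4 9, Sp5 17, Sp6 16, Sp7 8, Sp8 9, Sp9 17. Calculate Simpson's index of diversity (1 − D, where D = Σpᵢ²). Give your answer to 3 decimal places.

Total N = 15+9+12+9+17+16+8+9+17 = 112, so the proportions are 0.13393, 0.08036, 0.10714, 0.08036, 0.15179, 0.14286, 0.07143, 0.08036, 0.15179 (working shown to 5 dp, full precision carried).
D = 0.13393² + 0.08036² + 0.10714² + 0.08036² + 0.15179² + 0.14286² + 0.07143² + 0.08036² + 0.15179² = 0.01794 + 0.00646 + 0.01148 + 0.00646 + 0.02304 + 0.02041 + 0.00510 + 0.00646 + 0.02304 = 0.12038.
So 1 − D = 0.87962, i.e. 0.880 to 3 decimal places.

0.880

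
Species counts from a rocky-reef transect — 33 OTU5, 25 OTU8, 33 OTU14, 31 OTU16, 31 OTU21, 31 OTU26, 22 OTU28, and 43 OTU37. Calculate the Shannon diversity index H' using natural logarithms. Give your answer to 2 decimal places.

Total N = 33+25+33+31+31+31+22+43 = 249, so the proportions are 0.1325, 0.1004, 0.1325, 0.1245, 0.1245, 0.1245, 0.0884, 0.1727 (working shown to 4 dp, full precision carried).
Each pᵢ ln pᵢ term: 0.1325×(-2.0209)=-0.2678, 0.1004×(-2.2986)=-0.2308, 0.1325×(-2.0209)=-0.2678, 0.1245×(-2.0835)=-0.2594, 0.1245×(-2.0835)=-0.2594, 0.1245×(-2.0835)=-0.2594, 0.0884×(-2.4264)=-0.2144, 0.1727×(-1.7563)=-0.3033.
Sum = -2.0623, so H' = 2.06.

2.06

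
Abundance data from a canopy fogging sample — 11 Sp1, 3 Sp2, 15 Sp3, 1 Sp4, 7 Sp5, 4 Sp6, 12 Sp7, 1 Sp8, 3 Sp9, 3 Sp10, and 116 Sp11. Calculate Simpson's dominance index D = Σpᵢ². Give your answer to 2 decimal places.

0.45

Total N = 11+3+15+1+7+4+12+1+3+3+116 = 176, so the proportions are 0.0625, 0.017, 0.0852, 0.0057, 0.0398, 0.0227, 0.0682, 0.0057, 0.017, 0.017, 0.6591 (working shown to 4 dp, full precision carried).
D = 0.0625² + 0.017² + 0.0852² + 0.0057² + 0.0398² + 0.0227² + 0.0682² + 0.0057² + 0.017² + 0.017² + 0.6591² = 0.0039 + 0.0003 + 0.0073 + 0.0000 + 0.0016 + 0.0005 + 0.0046 + 0.0000 + 0.0003 + 0.0003 + 0.4344 = 0.4533.
To 2 decimal places, D = 0.45.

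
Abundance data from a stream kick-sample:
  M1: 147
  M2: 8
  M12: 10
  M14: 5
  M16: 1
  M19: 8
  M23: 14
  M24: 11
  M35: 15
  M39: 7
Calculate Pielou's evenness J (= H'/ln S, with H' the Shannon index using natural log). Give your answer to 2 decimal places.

Total N = 147+8+10+5+1+8+14+11+15+7 = 226, so the proportions are 0.6504, 0.0354, 0.0442, 0.0221, 0.0044, 0.0354, 0.0619, 0.0487, 0.0664, 0.031 (working shown to 4 dp, full precision carried).
H' = −Σ pᵢ ln pᵢ = −((-0.2798) + (-0.1183) + (-0.1380) + (-0.0843) + (-0.0240) + (-0.1183) + (-0.1723) + (-0.1471) + (-0.1800) + (-0.1076)) = 1.3696.
With S = 10 species, ln S = 2.3026, so J = 1.3696/2.3026 = 0.5948, i.e. 0.59 to 2 decimal places.

0.59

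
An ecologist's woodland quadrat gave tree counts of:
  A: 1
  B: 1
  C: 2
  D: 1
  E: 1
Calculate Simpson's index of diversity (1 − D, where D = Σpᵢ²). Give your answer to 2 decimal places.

0.78

Total N = 1+1+2+1+1 = 6, so the proportions are 0.1667, 0.1667, 0.3333, 0.1667, 0.1667 (working shown to 4 dp, full precision carried).
D = 0.1667² + 0.1667² + 0.3333² + 0.1667² + 0.1667² = 0.0278 + 0.0278 + 0.1111 + 0.0278 + 0.0278 = 0.2222.
So 1 − D = 0.7778, i.e. 0.78 to 2 decimal places.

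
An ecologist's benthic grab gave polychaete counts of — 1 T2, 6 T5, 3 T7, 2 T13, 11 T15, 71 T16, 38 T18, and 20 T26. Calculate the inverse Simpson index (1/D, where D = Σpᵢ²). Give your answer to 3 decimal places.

Total N = 1+6+3+2+11+71+38+20 = 152, so the proportions are 0.0065789, 0.0394737, 0.0197368, 0.0131579, 0.0723684, 0.4671053, 0.25, 0.1315789 (working shown to 7 dp, full precision carried).
D = 0.0065789² + 0.0394737² + 0.0197368² + 0.0131579² + 0.0723684² + 0.4671053² + 0.25² + 0.1315789² = 0.0000433 + 0.0015582 + 0.0003895 + 0.0001731 + 0.0052372 + 0.2181873 + 0.0625000 + 0.0173130 = 0.3054017.
So 1/D = 3.27438, i.e. 3.274 to 3 decimal places.

3.274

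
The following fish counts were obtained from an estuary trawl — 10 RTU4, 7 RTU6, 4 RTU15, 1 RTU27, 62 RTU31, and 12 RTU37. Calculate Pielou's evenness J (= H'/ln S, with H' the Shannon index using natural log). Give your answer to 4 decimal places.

0.6412

Total N = 10+7+4+1+62+12 = 96, so the proportions are 0.104167, 0.072917, 0.041667, 0.010417, 0.645833, 0.125 (working shown to 6 dp, full precision carried).
H' = −Σ pᵢ ln pᵢ = −((-0.235600) + (-0.190928) + (-0.132419) + (-0.047545) + (-0.282367) + (-0.259930)) = 1.148790.
With S = 6 species, ln S = 1.791759, so J = 1.148790/1.791759 = 0.641152, i.e. 0.6412 to 4 decimal places.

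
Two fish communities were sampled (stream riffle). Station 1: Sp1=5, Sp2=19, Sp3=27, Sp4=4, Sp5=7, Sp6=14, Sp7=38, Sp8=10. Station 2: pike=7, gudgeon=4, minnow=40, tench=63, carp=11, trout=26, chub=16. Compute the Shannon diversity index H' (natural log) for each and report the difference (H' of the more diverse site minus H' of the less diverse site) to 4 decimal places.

Station 1: N=124, proportions 0.040323, 0.153226, 0.217742, 0.032258, 0.056452, 0.112903, 0.306452, 0.080645, giving H' = 1.833615 (working shown to 6 dp, full precision carried).
Station 2: N=167, proportions 0.041916, 0.023952, 0.239521, 0.377246, 0.065868, 0.155689, 0.095808, giving H' = 1.625850.
Difference = |1.833615 − 1.625850| = 0.207765, i.e. 0.2078 to 4 decimal places.

0.2078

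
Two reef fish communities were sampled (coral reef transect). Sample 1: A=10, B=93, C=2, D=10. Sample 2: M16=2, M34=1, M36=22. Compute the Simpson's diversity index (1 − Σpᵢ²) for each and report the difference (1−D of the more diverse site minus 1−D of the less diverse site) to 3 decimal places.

Sample 1: N=115, proportions 0.08696, 0.8087, 0.01739, 0.08696, giving 1−D = 0.33059 (working shown to 5 dp, full precision carried).
Sample 2: N=25, proportions 0.08, 0.04, 0.88, giving 1−D = 0.21760.
Difference = |0.33059 − 0.21760| = 0.11299, i.e. 0.113 to 3 decimal places.

0.113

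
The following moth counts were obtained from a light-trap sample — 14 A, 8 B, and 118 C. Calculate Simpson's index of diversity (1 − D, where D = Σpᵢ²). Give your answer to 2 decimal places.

0.28

Total N = 14+8+118 = 140, so the proportions are 0.1, 0.0571, 0.8429 (working shown to 4 dp, full precision carried).
D = 0.1² + 0.0571² + 0.8429² = 0.0100 + 0.0033 + 0.7104 = 0.7237.
So 1 − D = 0.2763, i.e. 0.28 to 2 decimal places.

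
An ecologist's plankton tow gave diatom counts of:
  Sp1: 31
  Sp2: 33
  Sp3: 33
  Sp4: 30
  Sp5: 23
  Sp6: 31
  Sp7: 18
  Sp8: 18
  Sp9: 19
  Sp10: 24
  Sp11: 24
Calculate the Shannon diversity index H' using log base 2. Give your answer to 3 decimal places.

3.424

Total N = 31+33+33+30+23+31+18+18+19+24+24 = 284, so the proportions are 0.10915, 0.1162, 0.1162, 0.10563, 0.08099, 0.10915, 0.06338, 0.06338, 0.0669, 0.08451, 0.08451 (working shown to 5 dp, full precision carried).
Each pᵢ log₂ pᵢ term: 0.10915×(-3.19555)=-0.34881, 0.1162×(-3.10535)=-0.36083, 0.1162×(-3.10535)=-0.36083, 0.10563×(-3.24286)=-0.34256, 0.08099×(-3.62619)=-0.29367, 0.10915×(-3.19555)=-0.34881, 0.06338×(-3.97982)=-0.25224, 0.06338×(-3.97982)=-0.25224, 0.0669×(-3.90182)=-0.26104, 0.08451×(-3.56478)=-0.30125, 0.08451×(-3.56478)=-0.30125.
Sum = -3.42353, so H' = 3.424.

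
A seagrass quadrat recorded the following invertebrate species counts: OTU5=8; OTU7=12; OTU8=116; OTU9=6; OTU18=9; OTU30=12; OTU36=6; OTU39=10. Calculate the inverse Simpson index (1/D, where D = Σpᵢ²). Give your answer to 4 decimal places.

2.2787

Total N = 8+12+116+6+9+12+6+10 = 179, so the proportions are 0.0446927, 0.0670391, 0.6480447, 0.0335196, 0.0502793, 0.0670391, 0.0335196, 0.0558659 (working shown to 7 dp, full precision carried).
D = 0.0446927² + 0.0670391² + 0.6480447² + 0.0335196² + 0.0502793² + 0.0670391² + 0.0335196² + 0.0558659² = 0.0019974 + 0.0044942 + 0.4199619 + 0.0011236 + 0.0025280 + 0.0044942 + 0.0011236 + 0.0031210 = 0.4388440.
So 1/D = 2.278714, i.e. 2.2787 to 4 decimal places.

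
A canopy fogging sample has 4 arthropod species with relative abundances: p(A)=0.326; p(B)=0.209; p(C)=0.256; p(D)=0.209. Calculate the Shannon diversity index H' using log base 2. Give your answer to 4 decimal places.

Each pᵢ log₂ pᵢ term (working shown to 6 dp, full precision carried): 0.326×(-1.617056)=-0.527160, 0.209×(-2.258425)=-0.472011, 0.256×(-1.965784)=-0.503241, 0.209×(-2.258425)=-0.472011.
Sum = -1.974423, so H' = 1.9744.

1.9744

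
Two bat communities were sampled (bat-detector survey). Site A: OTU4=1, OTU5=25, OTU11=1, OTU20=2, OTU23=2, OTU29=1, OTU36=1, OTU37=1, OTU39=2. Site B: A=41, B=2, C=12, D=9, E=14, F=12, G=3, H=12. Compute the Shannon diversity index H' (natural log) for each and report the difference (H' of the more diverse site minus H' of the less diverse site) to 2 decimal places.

Site A: N=36, proportions 0.02778, 0.69444, 0.02778, 0.05556, 0.05556, 0.02778, 0.02778, 0.02778, 0.05556, giving H' = 1.23266 (working shown to 5 dp, full precision carried).
Site B: N=105, proportions 0.39048, 0.01905, 0.11429, 0.08571, 0.13333, 0.11429, 0.02857, 0.11429, giving H' = 1.76713.
Difference = |1.23266 − 1.76713| = 0.53447, i.e. 0.53 to 2 decimal places.

0.53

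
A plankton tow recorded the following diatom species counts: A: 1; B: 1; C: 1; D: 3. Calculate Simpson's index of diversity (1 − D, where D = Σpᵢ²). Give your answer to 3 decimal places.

Total N = 1+1+1+3 = 6, so the proportions are 0.16667, 0.16667, 0.16667, 0.5 (working shown to 5 dp, full precision carried).
D = 0.16667² + 0.16667² + 0.16667² + 0.5² = 0.02778 + 0.02778 + 0.02778 + 0.25000 = 0.33333.
So 1 − D = 0.66667, i.e. 0.667 to 3 decimal places.

0.667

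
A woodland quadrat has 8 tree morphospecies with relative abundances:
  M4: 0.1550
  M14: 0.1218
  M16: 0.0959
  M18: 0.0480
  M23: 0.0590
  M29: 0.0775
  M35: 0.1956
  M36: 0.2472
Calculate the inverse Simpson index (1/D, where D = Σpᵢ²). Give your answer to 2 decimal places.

D = 0.155² + 0.1218² + 0.0959² + 0.048² + 0.059² + 0.0775² + 0.1956² + 0.2472² = 0.024025 + 0.014835 + 0.009197 + 0.002304 + 0.003481 + 0.006006 + 0.038259 + 0.061108 = 0.159216 (working shown to 6 dp, full precision carried).
So 1/D = 6.2808, i.e. 6.28 to 2 decimal places.

6.28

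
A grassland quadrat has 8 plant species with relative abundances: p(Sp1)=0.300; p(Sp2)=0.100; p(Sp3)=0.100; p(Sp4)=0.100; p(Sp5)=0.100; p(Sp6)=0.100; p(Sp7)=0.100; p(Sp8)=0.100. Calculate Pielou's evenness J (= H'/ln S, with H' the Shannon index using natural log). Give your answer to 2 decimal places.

H' = −Σ pᵢ ln pᵢ = −((-0.3612) + (-0.2303) + (-0.2303) + (-0.2303) + (-0.2303) + (-0.2303) + (-0.2303) + (-0.2303)) = 1.9730 (working shown to 4 dp, full precision carried).
With S = 8 species, ln S = 2.0794, so J = 1.9730/2.0794 = 0.9488, i.e. 0.95 to 2 decimal places.

0.95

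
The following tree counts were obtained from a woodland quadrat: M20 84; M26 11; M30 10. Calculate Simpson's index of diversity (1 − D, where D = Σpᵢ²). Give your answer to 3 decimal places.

Total N = 84+11+10 = 105, so the proportions are 0.8, 0.10476, 0.09524 (working shown to 5 dp, full precision carried).
D = 0.8² + 0.10476² + 0.09524² = 0.64000 + 0.01098 + 0.00907 = 0.66005.
So 1 − D = 0.33995, i.e. 0.340 to 3 decimal places.

0.340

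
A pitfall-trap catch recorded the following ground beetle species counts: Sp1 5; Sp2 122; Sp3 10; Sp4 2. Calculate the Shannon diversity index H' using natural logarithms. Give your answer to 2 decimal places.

Total N = 5+122+10+2 = 139, so the proportions are 0.036, 0.8777, 0.0719, 0.0144 (working shown to 4 dp, full precision carried).
Each pᵢ ln pᵢ term: 0.036×(-3.3250)=-0.1196, 0.8777×(-0.1305)=-0.1145, 0.0719×(-2.6319)=-0.1893, 0.0144×(-4.2413)=-0.0610.
Sum = -0.4845, so H' = 0.48.

0.48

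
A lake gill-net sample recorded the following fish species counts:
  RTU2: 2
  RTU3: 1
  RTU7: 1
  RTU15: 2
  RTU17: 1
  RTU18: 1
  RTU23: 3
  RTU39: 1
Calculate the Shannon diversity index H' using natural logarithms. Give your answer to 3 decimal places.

1.979

Total N = 2+1+1+2+1+1+3+1 = 12, so the proportions are 0.16667, 0.08333, 0.08333, 0.16667, 0.08333, 0.08333, 0.25, 0.08333 (working shown to 5 dp, full precision carried).
Each pᵢ ln pᵢ term: 0.16667×(-1.79176)=-0.29863, 0.08333×(-2.48491)=-0.20708, 0.08333×(-2.48491)=-0.20708, 0.16667×(-1.79176)=-0.29863, 0.08333×(-2.48491)=-0.20708, 0.08333×(-2.48491)=-0.20708, 0.25×(-1.38629)=-0.34657, 0.08333×(-2.48491)=-0.20708.
Sum = -1.97920, so H' = 1.979.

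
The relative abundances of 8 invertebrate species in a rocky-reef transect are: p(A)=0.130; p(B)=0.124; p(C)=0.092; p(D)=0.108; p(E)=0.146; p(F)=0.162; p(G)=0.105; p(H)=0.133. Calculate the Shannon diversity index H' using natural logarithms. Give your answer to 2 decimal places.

Each pᵢ ln pᵢ term (working shown to 4 dp, full precision carried): 0.13×(-2.0402)=-0.2652, 0.124×(-2.0875)=-0.2588, 0.092×(-2.3860)=-0.2195, 0.108×(-2.2256)=-0.2404, 0.146×(-1.9241)=-0.2809, 0.162×(-1.8202)=-0.2949, 0.105×(-2.2538)=-0.2366, 0.133×(-2.0174)=-0.2683.
Sum = -2.0647, so H' = 2.06.

2.06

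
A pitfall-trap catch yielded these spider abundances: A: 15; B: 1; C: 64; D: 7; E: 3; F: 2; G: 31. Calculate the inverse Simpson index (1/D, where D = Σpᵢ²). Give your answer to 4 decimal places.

2.8305

Total N = 15+1+64+7+3+2+31 = 123, so the proportions are 0.1219512, 0.0081301, 0.5203252, 0.0569106, 0.0243902, 0.0162602, 0.2520325 (working shown to 7 dp, full precision carried).
D = 0.1219512² + 0.0081301² + 0.5203252² + 0.0569106² + 0.0243902² + 0.0162602² + 0.2520325² = 0.0148721 + 0.0000661 + 0.2707383 + 0.0032388 + 0.0005949 + 0.0002644 + 0.0635204 = 0.3532950.
So 1/D = 2.830496, i.e. 2.8305 to 4 decimal places.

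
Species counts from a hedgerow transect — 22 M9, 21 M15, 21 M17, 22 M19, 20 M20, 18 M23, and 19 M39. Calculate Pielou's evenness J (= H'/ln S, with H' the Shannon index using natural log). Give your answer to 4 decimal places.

0.9988

Total N = 22+21+21+22+20+18+19 = 143, so the proportions are 0.153846, 0.146853, 0.146853, 0.153846, 0.13986, 0.125874, 0.132867 (working shown to 6 dp, full precision carried).
H' = −Σ pᵢ ln pᵢ = −((-0.287970) + (-0.281712) + (-0.281712) + (-0.287970) + (-0.275121) + (-0.260871) + (-0.268180)) = 1.943534.
With S = 7 species, ln S = 1.945910, so J = 1.943534/1.945910 = 0.998779, i.e. 0.9988 to 4 decimal places.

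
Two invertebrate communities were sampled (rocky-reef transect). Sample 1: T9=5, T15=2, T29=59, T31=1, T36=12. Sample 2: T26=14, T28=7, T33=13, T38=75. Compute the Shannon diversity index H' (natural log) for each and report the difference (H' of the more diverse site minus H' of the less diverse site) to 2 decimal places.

0.12

Sample 1: N=79, proportions 0.06329, 0.02532, 0.74684, 0.01266, 0.1519, giving H' = 0.82733 (working shown to 5 dp, full precision carried).
Sample 2: N=109, proportions 0.12844, 0.06422, 0.11927, 0.68807, giving H' = 0.95076.
Difference = |0.82733 − 0.95076| = 0.12343, i.e. 0.12 to 2 decimal places.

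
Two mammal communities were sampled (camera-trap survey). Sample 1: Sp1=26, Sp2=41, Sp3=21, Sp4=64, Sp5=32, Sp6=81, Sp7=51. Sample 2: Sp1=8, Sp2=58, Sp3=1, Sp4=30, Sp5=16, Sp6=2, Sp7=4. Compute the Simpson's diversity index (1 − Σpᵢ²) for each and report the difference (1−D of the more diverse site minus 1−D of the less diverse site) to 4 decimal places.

0.1541

Sample 1: N=316, proportions 0.082278, 0.129747, 0.066456, 0.202532, 0.101266, 0.256329, 0.161392, giving 1−D = 0.828954 (working shown to 6 dp, full precision carried).
Sample 2: N=119, proportions 0.067227, 0.487395, 0.008403, 0.252101, 0.134454, 0.016807, 0.033613, giving 1−D = 0.674811.
Difference = |0.828954 − 0.674811| = 0.154143, i.e. 0.1541 to 4 decimal places.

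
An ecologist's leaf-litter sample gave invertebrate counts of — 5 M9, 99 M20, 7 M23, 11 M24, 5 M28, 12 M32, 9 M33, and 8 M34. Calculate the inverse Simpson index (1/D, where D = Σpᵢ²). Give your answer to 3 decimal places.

Total N = 5+99+7+11+5+12+9+8 = 156, so the proportions are 0.032051, 0.634615, 0.044872, 0.070513, 0.032051, 0.076923, 0.057692, 0.051282 (working shown to 6 dp, full precision carried).
D = 0.032051² + 0.634615² + 0.044872² + 0.070513² + 0.032051² + 0.076923² + 0.057692² + 0.051282² = 0.001027 + 0.402737 + 0.002013 + 0.004972 + 0.001027 + 0.005917 + 0.003328 + 0.002630 = 0.423652.
So 1/D = 2.36043, i.e. 2.360 to 3 decimal places.

2.360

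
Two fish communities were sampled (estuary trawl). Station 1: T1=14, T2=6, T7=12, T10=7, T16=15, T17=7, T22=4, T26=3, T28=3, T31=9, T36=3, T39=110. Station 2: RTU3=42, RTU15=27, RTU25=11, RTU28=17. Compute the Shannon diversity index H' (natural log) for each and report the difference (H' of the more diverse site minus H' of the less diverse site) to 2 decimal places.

0.38

Station 1: N=193, proportions 0.0725, 0.0311, 0.0622, 0.0363, 0.0777, 0.0363, 0.0207, 0.0155, 0.0155, 0.0466, 0.0155, 0.5699, giving H' = 1.6480 (working shown to 4 dp, full precision carried).
Station 2: N=97, proportions 0.433, 0.2784, 0.1134, 0.1753, giving H' = 1.2705.
Difference = |1.6480 − 1.2705| = 0.3775, i.e. 0.38 to 2 decimal places.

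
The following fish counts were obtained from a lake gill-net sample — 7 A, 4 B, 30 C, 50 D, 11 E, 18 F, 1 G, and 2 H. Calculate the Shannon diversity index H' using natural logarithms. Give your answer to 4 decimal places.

1.5878

Total N = 7+4+30+50+11+18+1+2 = 123, so the proportions are 0.056911, 0.03252, 0.243902, 0.406504, 0.089431, 0.146341, 0.00813, 0.01626 (working shown to 6 dp, full precision carried).
Each pᵢ ln pᵢ term: 0.056911×(-2.866274)=-0.163121, 0.03252×(-3.425890)=-0.111411, 0.243902×(-1.410987)=-0.344143, 0.406504×(-0.900161)=-0.365919, 0.089431×(-2.414289)=-0.215912, 0.146341×(-1.921813)=-0.281241, 0.00813×(-4.812184)=-0.039123, 0.01626×(-4.119037)=-0.066976.
Sum = -1.587847, so H' = 1.5878.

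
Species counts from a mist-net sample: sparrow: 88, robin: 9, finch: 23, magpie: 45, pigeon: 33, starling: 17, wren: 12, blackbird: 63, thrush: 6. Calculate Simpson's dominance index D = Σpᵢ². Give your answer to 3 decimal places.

0.182

Total N = 88+9+23+45+33+17+12+63+6 = 296, so the proportions are 0.2973, 0.03041, 0.0777, 0.15203, 0.11149, 0.05743, 0.04054, 0.21284, 0.02027 (working shown to 5 dp, full precision carried).
D = 0.2973² + 0.03041² + 0.0777² + 0.15203² + 0.11149² + 0.05743² + 0.04054² + 0.21284² + 0.02027² = 0.08839 + 0.00092 + 0.00604 + 0.02311 + 0.01243 + 0.00330 + 0.00164 + 0.04530 + 0.00041 = 0.18154.
To 3 decimal places, D = 0.182.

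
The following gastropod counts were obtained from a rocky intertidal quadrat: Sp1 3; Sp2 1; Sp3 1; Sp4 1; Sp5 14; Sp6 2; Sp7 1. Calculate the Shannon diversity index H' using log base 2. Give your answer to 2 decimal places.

Total N = 3+1+1+1+14+2+1 = 23, so the proportions are 0.1304, 0.0435, 0.0435, 0.0435, 0.6087, 0.087, 0.0435 (working shown to 4 dp, full precision carried).
Each pᵢ log₂ pᵢ term: 0.1304×(-2.9386)=-0.3833, 0.0435×(-4.5236)=-0.1967, 0.0435×(-4.5236)=-0.1967, 0.0435×(-4.5236)=-0.1967, 0.6087×(-0.7162)=-0.4360, 0.087×(-3.5236)=-0.3064, 0.0435×(-4.5236)=-0.1967.
Sum = -1.9124, so H' = 1.91.

1.91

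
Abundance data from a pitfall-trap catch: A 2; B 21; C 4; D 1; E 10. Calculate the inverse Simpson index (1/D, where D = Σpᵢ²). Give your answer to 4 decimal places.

Total N = 2+21+4+1+10 = 38, so the proportions are 0.0526316, 0.5526316, 0.1052632, 0.0263158, 0.2631579 (working shown to 7 dp, full precision carried).
D = 0.0526316² + 0.5526316² + 0.1052632² + 0.0263158² + 0.2631579² = 0.0027701 + 0.3054017 + 0.0110803 + 0.0006925 + 0.0692521 = 0.3891967.
So 1/D = 2.569395, i.e. 2.5694 to 4 decimal places.

2.5694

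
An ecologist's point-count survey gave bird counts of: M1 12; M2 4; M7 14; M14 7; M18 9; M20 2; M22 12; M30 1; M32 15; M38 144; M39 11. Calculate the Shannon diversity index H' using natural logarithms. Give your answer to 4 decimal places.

1.4616

Total N = 12+4+14+7+9+2+12+1+15+144+11 = 231, so the proportions are 0.051948, 0.017316, 0.060606, 0.030303, 0.038961, 0.008658, 0.051948, 0.004329, 0.064935, 0.623377, 0.047619 (working shown to 6 dp, full precision carried).
Each pᵢ ln pᵢ term: 0.051948×(-2.957511)=-0.153637, 0.017316×(-4.056123)=-0.070236, 0.060606×(-2.803360)=-0.169901, 0.030303×(-3.496508)=-0.105955, 0.038961×(-3.245193)=-0.126436, 0.008658×(-4.749271)=-0.041119, 0.051948×(-2.957511)=-0.153637, 0.004329×(-5.442418)=-0.023560, 0.064935×(-2.734368)=-0.177556, 0.623377×(-0.472604)=-0.294611, 0.047619×(-3.044522)=-0.144977.
Sum = -1.461625, so H' = 1.4616.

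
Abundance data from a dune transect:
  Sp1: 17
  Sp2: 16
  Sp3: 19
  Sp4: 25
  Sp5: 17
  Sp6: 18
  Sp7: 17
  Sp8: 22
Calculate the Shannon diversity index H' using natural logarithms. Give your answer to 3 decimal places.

Total N = 17+16+19+25+17+18+17+22 = 151, so the proportions are 0.11258, 0.10596, 0.12583, 0.16556, 0.11258, 0.11921, 0.11258, 0.1457 (working shown to 5 dp, full precision carried).
Each pᵢ ln pᵢ term: 0.11258×(-2.18407)=-0.24589, 0.10596×(-2.24469)=-0.23785, 0.12583×(-2.07284)=-0.26082, 0.16556×(-1.79840)=-0.29775, 0.11258×(-2.18407)=-0.24589, 0.11921×(-2.12691)=-0.25354, 0.11258×(-2.18407)=-0.24589, 0.1457×(-1.92624)=-0.28064.
Sum = -2.06827, so H' = 2.068.

2.068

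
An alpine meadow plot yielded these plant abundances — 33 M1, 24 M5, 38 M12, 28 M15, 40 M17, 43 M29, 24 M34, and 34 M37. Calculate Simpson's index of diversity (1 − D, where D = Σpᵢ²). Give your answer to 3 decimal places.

0.870

Total N = 33+24+38+28+40+43+24+34 = 264, so the proportions are 0.125, 0.09091, 0.14394, 0.10606, 0.15152, 0.16288, 0.09091, 0.12879 (working shown to 5 dp, full precision carried).
D = 0.125² + 0.09091² + 0.14394² + 0.10606² + 0.15152² + 0.16288² + 0.09091² + 0.12879² = 0.01562 + 0.00826 + 0.02072 + 0.01125 + 0.02296 + 0.02653 + 0.00826 + 0.01659 = 0.13019.
So 1 − D = 0.86981, i.e. 0.870 to 3 decimal places.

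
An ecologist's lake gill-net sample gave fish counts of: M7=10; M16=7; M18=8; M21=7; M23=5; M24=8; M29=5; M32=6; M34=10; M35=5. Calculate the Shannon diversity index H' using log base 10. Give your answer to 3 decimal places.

0.986

Total N = 10+7+8+7+5+8+5+6+10+5 = 71, so the proportions are 0.14085, 0.09859, 0.11268, 0.09859, 0.07042, 0.11268, 0.07042, 0.08451, 0.14085, 0.07042 (working shown to 5 dp, full precision carried).
Each pᵢ log₁₀ pᵢ term: 0.14085×(-0.85126)=-0.11990, 0.09859×(-1.00616)=-0.09920, 0.11268×(-0.94817)=-0.10684, 0.09859×(-1.00616)=-0.09920, 0.07042×(-1.15229)=-0.08115, 0.11268×(-0.94817)=-0.10684, 0.07042×(-1.15229)=-0.08115, 0.08451×(-1.07311)=-0.09069, 0.14085×(-0.85126)=-0.11990, 0.07042×(-1.15229)=-0.08115.
Sum = -0.98599, so H' = 0.986.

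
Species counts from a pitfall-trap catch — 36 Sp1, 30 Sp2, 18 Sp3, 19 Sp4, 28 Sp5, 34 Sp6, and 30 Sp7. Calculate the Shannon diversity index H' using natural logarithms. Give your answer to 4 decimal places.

1.9179

Total N = 36+30+18+19+28+34+30 = 195, so the proportions are 0.184615, 0.153846, 0.092308, 0.097436, 0.14359, 0.174359, 0.153846 (working shown to 6 dp, full precision carried).
Each pᵢ ln pᵢ term: 0.184615×(-1.689481)=-0.311904, 0.153846×(-1.871802)=-0.287970, 0.092308×(-2.382628)=-0.219935, 0.097436×(-2.328561)=-0.226885, 0.14359×(-1.940795)=-0.278678, 0.174359×(-1.746639)=-0.304542, 0.153846×(-1.871802)=-0.287970.
Sum = -1.917884, so H' = 1.9179.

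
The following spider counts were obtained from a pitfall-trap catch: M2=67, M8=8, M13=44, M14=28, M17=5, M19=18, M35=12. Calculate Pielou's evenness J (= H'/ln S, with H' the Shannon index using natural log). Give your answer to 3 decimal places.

Total N = 67+8+44+28+5+18+12 = 182, so the proportions are 0.36813, 0.04396, 0.24176, 0.15385, 0.02747, 0.0989, 0.06593 (working shown to 5 dp, full precision carried).
H' = −Σ pᵢ ln pᵢ = −((-0.36788) + (-0.13734) + (-0.34325) + (-0.28797) + (-0.09875) + (-0.22882) + (-0.17928)) = 1.64330.
With S = 7 species, ln S = 1.94591, so J = 1.64330/1.94591 = 0.84449, i.e. 0.844 to 3 decimal places.

0.844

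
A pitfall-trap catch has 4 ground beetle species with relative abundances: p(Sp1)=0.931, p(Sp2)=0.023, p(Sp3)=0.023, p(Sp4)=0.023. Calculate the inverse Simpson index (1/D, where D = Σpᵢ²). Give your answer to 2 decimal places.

1.15

D = 0.931² + 0.023² + 0.023² + 0.023² = 0.86676 + 0.00053 + 0.00053 + 0.00053 = 0.86835 (working shown to 5 dp, full precision carried).
So 1/D = 1.1516, i.e. 1.15 to 2 decimal places.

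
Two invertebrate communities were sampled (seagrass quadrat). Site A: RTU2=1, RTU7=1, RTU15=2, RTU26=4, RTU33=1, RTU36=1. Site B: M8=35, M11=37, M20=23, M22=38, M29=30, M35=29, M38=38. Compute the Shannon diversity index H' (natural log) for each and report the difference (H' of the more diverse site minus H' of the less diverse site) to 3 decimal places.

0.323

Site A: N=10, proportions 0.1, 0.1, 0.2, 0.4, 0.1, 0.1, giving H' = 1.60944 (working shown to 5 dp, full precision carried).
Site B: N=230, proportions 0.15217, 0.16087, 0.1, 0.16522, 0.13043, 0.12609, 0.16522, giving H' = 1.93242.
Difference = |1.60944 − 1.93242| = 0.32298, i.e. 0.323 to 3 decimal places.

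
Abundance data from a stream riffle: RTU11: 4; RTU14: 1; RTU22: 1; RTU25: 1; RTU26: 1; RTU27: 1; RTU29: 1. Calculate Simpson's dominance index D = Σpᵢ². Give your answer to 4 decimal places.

Total N = 4+1+1+1+1+1+1 = 10, so the proportions are 0.4, 0.1, 0.1, 0.1, 0.1, 0.1, 0.1 (working shown to 6 dp, full precision carried).
D = 0.4² + 0.1² + 0.1² + 0.1² + 0.1² + 0.1² + 0.1² = 0.160000 + 0.010000 + 0.010000 + 0.010000 + 0.010000 + 0.010000 + 0.010000 = 0.220000.
To 4 decimal places, D = 0.2200.

0.2200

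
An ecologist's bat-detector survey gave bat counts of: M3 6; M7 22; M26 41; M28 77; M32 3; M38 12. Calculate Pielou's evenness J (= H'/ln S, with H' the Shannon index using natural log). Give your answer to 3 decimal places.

Total N = 6+22+41+77+3+12 = 161, so the proportions are 0.03727, 0.13665, 0.25466, 0.47826, 0.01863, 0.07453 (working shown to 5 dp, full precision carried).
H' = −Σ pᵢ ln pᵢ = −((-0.12260) + (-0.27197) + (-0.34833) + (-0.35276) + (-0.07421) + (-0.19353)) = 1.36341.
With S = 6 species, ln S = 1.79176, so J = 1.36341/1.79176 = 0.76093, i.e. 0.761 to 3 decimal places.

0.761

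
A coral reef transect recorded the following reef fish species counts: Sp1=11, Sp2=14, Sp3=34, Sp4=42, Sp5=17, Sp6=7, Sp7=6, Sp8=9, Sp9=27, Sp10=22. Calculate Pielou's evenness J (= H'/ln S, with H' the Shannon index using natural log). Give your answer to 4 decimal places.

Total N = 11+14+34+42+17+7+6+9+27+22 = 189, so the proportions are 0.058201, 0.074074, 0.179894, 0.222222, 0.089947, 0.037037, 0.031746, 0.047619, 0.142857, 0.116402 (working shown to 6 dp, full precision carried).
H' = −Σ pᵢ ln pᵢ = −((-0.165515) + (-0.192792) + (-0.308588) + (-0.334239) + (-0.216641) + (-0.122068) + (-0.109523) + (-0.144977) + (-0.277987) + (-0.250347)) = 2.122678.
With S = 10 species, ln S = 2.302585, so J = 2.122678/2.302585 = 0.921867, i.e. 0.9219 to 4 decimal places.

0.9219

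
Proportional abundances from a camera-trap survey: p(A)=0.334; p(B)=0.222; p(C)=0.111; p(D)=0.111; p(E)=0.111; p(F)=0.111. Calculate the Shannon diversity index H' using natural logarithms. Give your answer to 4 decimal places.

1.6764

Each pᵢ ln pᵢ term (working shown to 6 dp, full precision carried): 0.334×(-1.096614)=-0.366269, 0.222×(-1.505078)=-0.334127, 0.111×(-2.198225)=-0.244003, 0.111×(-2.198225)=-0.244003, 0.111×(-2.198225)=-0.244003, 0.111×(-2.198225)=-0.244003.
Sum = -1.676408, so H' = 1.6764.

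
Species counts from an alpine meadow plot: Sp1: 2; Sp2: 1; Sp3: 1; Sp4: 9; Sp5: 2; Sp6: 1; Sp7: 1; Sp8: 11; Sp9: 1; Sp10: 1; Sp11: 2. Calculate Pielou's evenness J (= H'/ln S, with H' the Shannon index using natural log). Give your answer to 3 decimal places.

Total N = 2+1+1+9+2+1+1+11+1+1+2 = 32, so the proportions are 0.0625, 0.03125, 0.03125, 0.28125, 0.0625, 0.03125, 0.03125, 0.34375, 0.03125, 0.03125, 0.0625 (working shown to 5 dp, full precision carried).
H' = −Σ pᵢ ln pᵢ = −((-0.17329) + (-0.10830) + (-0.10830) + (-0.35677) + (-0.17329) + (-0.10830) + (-0.10830) + (-0.36707) + (-0.10830) + (-0.10830) + (-0.17329)) = 1.89352.
With S = 11 species, ln S = 2.39790, so J = 1.89352/2.39790 = 0.78966, i.e. 0.790 to 3 decimal places.

0.790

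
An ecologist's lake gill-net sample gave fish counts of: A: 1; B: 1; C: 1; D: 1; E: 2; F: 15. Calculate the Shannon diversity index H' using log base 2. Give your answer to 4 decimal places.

1.5064

Total N = 1+1+1+1+2+15 = 21, so the proportions are 0.047619, 0.047619, 0.047619, 0.047619, 0.095238, 0.714286 (working shown to 6 dp, full precision carried).
Each pᵢ log₂ pᵢ term: 0.047619×(-4.392317)=-0.209158, 0.047619×(-4.392317)=-0.209158, 0.047619×(-4.392317)=-0.209158, 0.047619×(-4.392317)=-0.209158, 0.095238×(-3.392317)=-0.323078, 0.714286×(-0.485427)=-0.346733.
Sum = -1.506443, so H' = 1.5064.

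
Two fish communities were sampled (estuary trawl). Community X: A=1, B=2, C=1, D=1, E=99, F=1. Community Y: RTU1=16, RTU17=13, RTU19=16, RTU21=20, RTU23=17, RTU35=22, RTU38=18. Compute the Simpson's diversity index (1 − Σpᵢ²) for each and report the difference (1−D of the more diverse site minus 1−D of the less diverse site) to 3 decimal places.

Community X: N=105, proportions 0.0095238, 0.0190476, 0.0095238, 0.0095238, 0.9428571, 0.0095238, giving 1−D = 0.1102948 (working shown to 7 dp, full precision carried).
Community Y: N=122, proportions 0.1311475, 0.1065574, 0.1311475, 0.1639344, 0.1393443, 0.1803279, 0.147541, giving 1−D = 0.8536684.
Difference = |0.1102948 − 0.8536684| = 0.7433736, i.e. 0.743 to 3 decimal places.

0.743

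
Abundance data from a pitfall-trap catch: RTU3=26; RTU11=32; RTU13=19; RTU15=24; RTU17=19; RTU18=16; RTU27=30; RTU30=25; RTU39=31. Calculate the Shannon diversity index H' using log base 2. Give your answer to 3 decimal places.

3.134

Total N = 26+32+19+24+19+16+30+25+31 = 222, so the proportions are 0.11712, 0.14414, 0.08559, 0.10811, 0.08559, 0.07207, 0.13514, 0.11261, 0.13964 (working shown to 5 dp, full precision carried).
Each pᵢ log₂ pᵢ term: 0.11712×(-3.09398)=-0.36236, 0.14414×(-2.79442)=-0.40280, 0.08559×(-3.54649)=-0.30353, 0.10811×(-3.20945)=-0.34697, 0.08559×(-3.54649)=-0.30353, 0.07207×(-3.79442)=-0.27347, 0.13514×(-2.88753)=-0.39021, 0.11261×(-3.15056)=-0.35479, 0.13964×(-2.84022)=-0.39661.
Sum = -3.13426, so H' = 3.134.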